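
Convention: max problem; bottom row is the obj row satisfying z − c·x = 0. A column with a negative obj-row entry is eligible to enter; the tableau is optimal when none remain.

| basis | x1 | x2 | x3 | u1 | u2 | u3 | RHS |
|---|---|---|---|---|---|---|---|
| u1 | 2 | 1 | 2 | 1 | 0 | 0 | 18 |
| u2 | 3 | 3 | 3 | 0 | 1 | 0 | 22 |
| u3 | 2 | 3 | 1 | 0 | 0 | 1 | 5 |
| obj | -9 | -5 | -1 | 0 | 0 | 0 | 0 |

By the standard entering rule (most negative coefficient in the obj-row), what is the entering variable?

x1

Negative obj-row entries: x1: -9, x2: -5, x3: -1.
The most negative is -9 in column x1, so x1 enters.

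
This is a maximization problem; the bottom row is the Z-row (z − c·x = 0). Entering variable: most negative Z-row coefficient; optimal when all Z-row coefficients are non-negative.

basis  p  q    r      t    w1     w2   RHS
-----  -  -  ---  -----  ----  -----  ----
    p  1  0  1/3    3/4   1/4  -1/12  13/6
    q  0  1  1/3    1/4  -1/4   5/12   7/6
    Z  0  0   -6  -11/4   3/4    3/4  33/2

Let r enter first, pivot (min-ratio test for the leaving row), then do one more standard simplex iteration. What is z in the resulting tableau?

45

Ratio test on column r — row 1: (13/6)/(1/3) = 13/2; row 2: (7/6)/(1/3) = 7/2. Minimum is 7/2 at row 2 (q leaves); pivot element 1/3.
Pivot on row 2; the Z-row RHS becomes 33/2 − (-6)·(7/2) = 75/2.
Next entering variable (most negative Z-row entry -15/4): w1.
Ratio test on column w1 — row 1: 1/(1/2) = 2; row 2: entry -3/4 ≤ 0. Minimum is 2 at row 1 (p leaves); pivot element 1/2.
After the second pivot the Z-row RHS is 75/2 − (-15/4)·2 = 45.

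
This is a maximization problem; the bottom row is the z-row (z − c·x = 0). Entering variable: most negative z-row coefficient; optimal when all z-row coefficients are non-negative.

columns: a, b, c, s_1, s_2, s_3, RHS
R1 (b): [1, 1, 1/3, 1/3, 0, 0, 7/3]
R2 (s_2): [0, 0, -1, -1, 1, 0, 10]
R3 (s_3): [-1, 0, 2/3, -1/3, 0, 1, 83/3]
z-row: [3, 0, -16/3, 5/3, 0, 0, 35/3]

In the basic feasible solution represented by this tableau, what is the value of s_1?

s_1 is not in the basis, so in the current basic feasible solution s_1 = 0.

0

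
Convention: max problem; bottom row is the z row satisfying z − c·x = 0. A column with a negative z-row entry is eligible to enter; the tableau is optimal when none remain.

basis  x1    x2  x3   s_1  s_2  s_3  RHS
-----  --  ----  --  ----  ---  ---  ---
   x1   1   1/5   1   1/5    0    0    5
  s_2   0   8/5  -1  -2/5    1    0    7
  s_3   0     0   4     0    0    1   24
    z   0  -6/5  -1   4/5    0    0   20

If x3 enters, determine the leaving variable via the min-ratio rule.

x1

Column x3 entries and ratios — x1: 5/1 = 5; s_2: -1 ≤ 0, skip; s_3: 24/4 = 6.
Smallest ratio is 5 in the row of x1, so x1 leaves.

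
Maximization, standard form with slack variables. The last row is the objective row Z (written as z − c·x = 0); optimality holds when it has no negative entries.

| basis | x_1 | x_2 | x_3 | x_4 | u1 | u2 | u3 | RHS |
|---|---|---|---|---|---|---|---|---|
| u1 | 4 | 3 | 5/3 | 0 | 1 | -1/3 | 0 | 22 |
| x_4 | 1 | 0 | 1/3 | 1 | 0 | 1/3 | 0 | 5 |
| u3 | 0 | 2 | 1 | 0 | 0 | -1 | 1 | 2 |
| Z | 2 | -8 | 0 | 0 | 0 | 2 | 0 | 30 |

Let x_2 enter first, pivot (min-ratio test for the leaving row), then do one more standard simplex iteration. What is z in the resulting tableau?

Ratio test on column x_2 — row 1: 22/3 = 22/3; row 2: entry 0 ≤ 0; row 3: 2/2 = 1. Minimum is 1 at row 3 (u3 leaves); pivot element 2.
Pivot on row 3; the Z-row RHS becomes 30 − (-8)·1 = 38.
Next entering variable (most negative Z-row entry -2): u2.
Ratio test on column u2 — row 1: 19/(7/6) = 114/7; row 2: 5/(1/3) = 15; row 3: entry -1/2 ≤ 0. Minimum is 15 at row 2 (x_4 leaves); pivot element 1/3.
After the second pivot the Z-row RHS is 38 − (-2)·15 = 68.

68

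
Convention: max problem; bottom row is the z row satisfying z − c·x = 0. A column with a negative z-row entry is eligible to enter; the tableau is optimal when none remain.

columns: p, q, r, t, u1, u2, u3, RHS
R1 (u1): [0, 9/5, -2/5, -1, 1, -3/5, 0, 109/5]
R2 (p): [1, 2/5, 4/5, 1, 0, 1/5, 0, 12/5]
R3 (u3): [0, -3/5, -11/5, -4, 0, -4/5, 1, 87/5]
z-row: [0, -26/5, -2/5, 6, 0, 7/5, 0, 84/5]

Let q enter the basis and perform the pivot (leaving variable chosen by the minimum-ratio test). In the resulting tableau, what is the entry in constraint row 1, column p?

-9/2

Ratio test on column q — row 1: (109/5)/(9/5) = 109/9; row 2: (12/5)/(2/5) = 6; row 3: entry -3/5 ≤ 0. Minimum is 6 at row 2 (p leaves); pivot element 2/5.
Divide row 2 by 2/5; eliminate column q from the other rows.
Row 1 update in column p: 0 − (9/5)·(5/2) = -9/2.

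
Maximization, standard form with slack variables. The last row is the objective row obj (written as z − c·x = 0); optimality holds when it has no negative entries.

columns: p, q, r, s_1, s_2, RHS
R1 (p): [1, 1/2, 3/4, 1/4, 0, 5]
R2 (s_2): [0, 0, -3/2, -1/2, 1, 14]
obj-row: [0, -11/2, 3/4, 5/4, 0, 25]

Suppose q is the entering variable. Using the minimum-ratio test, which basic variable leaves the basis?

p

Column q entries and ratios — p: 5/(1/2) = 10; s_2: 0 ≤ 0, skip.
Smallest ratio is 10 in the row of p, so p leaves.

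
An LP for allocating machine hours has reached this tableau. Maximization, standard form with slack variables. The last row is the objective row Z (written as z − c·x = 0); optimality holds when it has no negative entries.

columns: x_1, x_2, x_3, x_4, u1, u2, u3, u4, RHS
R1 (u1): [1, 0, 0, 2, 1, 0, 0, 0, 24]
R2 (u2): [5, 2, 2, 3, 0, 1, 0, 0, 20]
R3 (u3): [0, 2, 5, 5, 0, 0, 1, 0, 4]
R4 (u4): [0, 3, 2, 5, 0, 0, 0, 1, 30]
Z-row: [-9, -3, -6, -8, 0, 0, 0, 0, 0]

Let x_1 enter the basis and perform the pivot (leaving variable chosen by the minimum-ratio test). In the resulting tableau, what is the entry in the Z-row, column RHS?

Ratio test on column x_1 — row 1: 24/1 = 24; row 2: 20/5 = 4; row 3: entry 0 ≤ 0; row 4: entry 0 ≤ 0. Minimum is 4 at row 2 (u2 leaves); pivot element 5.
Divide row 2 by 5; eliminate column x_1 from the other rows.
Z-row update in column RHS: 0 − (-9)·4 = 36.

36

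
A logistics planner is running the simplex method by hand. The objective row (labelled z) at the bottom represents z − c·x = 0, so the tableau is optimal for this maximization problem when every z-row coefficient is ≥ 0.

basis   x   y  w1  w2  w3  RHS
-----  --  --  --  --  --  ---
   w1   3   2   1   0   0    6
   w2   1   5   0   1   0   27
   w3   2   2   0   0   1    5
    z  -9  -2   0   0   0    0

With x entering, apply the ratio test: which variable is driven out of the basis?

Column x entries and ratios — w1: 6/3 = 2; w2: 27/1 = 27; w3: 5/2 = 5/2.
Smallest ratio is 2 in the row of w1, so w1 leaves.

w1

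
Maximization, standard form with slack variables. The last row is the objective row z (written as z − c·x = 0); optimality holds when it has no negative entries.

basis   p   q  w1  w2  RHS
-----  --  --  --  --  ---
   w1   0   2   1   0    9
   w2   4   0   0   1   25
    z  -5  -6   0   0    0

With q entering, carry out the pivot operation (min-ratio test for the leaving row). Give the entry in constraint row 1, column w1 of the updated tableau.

1/2

Ratio test on column q — row 1: 9/2 = 9/2; row 2: entry 0 ≤ 0. Minimum is 9/2 at row 1 (w1 leaves); pivot element 2.
Divide row 1 by 2; eliminate column q from the other rows.
In the new row 1, the w1 entry is the old entry divided by the pivot: 1/2 = 1/2.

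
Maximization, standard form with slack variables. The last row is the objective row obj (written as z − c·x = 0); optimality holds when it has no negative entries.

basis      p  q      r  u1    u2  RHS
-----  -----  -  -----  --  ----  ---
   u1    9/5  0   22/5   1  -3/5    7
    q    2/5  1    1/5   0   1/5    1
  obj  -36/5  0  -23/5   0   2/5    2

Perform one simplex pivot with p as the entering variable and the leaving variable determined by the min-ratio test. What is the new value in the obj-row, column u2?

4

Ratio test on column p — row 1: 7/(9/5) = 35/9; row 2: 1/(2/5) = 5/2. Minimum is 5/2 at row 2 (q leaves); pivot element 2/5.
Divide row 2 by 2/5; eliminate column p from the other rows.
obj-row update in column u2: 2/5 − (-36/5)·(1/2) = 4.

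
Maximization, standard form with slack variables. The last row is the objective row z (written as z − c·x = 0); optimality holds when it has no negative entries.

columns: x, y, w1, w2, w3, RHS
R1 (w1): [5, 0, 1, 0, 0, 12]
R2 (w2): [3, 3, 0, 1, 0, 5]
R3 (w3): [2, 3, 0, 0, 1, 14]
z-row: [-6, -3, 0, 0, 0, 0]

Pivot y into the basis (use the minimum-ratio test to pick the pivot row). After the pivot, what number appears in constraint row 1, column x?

Ratio test on column y — row 1: entry 0 ≤ 0; row 2: 5/3 = 5/3; row 3: 14/3 = 14/3. Minimum is 5/3 at row 2 (w2 leaves); pivot element 3.
Divide row 2 by 3; eliminate column y from the other rows.
Row 1 update in column x: 5 − 0·1 = 5.

5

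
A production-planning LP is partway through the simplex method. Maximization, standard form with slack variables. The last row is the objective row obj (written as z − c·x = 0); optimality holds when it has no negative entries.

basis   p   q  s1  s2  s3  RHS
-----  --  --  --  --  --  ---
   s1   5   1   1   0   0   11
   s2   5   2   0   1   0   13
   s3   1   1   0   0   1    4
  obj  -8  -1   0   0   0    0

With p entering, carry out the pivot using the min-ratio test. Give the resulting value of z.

88/5

Ratio test on column p — row 1: 11/5 = 11/5; row 2: 13/5 = 13/5; row 3: 4/1 = 4. Minimum is 11/5 at row 1 (s1 leaves); pivot element 5.
Pivot on row 1; the obj-row RHS becomes 0 − (-8)·(11/5) = 88/5.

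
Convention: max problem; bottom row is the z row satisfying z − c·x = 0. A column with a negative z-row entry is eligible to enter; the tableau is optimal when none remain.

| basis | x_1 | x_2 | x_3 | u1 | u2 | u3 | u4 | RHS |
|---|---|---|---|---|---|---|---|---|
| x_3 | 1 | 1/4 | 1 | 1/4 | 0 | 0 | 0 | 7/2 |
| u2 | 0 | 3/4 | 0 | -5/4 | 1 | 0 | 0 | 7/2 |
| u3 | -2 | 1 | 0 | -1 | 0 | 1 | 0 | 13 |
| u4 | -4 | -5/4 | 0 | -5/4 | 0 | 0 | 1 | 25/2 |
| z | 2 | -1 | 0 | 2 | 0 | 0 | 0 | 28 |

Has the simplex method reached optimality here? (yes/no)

The z-row has a negative entry -1 in column x_2, so it is not optimal.

no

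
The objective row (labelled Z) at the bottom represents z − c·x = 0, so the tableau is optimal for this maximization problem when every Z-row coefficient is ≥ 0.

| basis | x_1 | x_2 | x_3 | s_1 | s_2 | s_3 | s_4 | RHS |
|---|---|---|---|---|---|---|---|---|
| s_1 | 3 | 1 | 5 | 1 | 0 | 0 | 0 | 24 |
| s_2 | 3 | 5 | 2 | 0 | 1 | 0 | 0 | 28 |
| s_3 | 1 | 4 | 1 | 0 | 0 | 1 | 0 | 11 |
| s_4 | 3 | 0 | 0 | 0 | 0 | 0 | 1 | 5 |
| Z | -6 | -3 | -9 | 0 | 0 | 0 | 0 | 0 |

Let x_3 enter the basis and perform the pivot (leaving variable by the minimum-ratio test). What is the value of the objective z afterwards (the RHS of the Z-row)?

216/5

Ratio test on column x_3 — row 1: 24/5 = 24/5; row 2: 28/2 = 14; row 3: 11/1 = 11; row 4: entry 0 ≤ 0. Minimum is 24/5 at row 1 (s_1 leaves); pivot element 5.
Pivot on row 1; the Z-row RHS becomes 0 − (-9)·(24/5) = 216/5.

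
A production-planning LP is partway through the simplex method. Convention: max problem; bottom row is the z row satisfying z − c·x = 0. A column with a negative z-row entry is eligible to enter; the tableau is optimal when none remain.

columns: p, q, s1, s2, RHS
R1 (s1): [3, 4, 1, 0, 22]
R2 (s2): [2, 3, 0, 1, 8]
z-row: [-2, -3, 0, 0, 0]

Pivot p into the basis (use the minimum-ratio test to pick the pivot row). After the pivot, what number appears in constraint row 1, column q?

-1/2

Ratio test on column p — row 1: 22/3 = 22/3; row 2: 8/2 = 4. Minimum is 4 at row 2 (s2 leaves); pivot element 2.
Divide row 2 by 2; eliminate column p from the other rows.
Row 1 update in column q: 4 − 3·(3/2) = -1/2.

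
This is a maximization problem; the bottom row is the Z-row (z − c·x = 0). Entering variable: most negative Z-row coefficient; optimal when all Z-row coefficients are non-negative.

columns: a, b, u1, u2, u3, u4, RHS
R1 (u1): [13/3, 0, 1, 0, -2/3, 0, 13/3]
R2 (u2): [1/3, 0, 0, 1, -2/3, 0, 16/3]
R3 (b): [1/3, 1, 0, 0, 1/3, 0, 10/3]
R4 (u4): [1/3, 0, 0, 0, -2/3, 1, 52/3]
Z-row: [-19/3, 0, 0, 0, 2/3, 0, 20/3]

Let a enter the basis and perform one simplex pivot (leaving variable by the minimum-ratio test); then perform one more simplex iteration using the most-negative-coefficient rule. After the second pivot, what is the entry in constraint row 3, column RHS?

39/5

Ratio test on column a — row 1: (13/3)/(13/3) = 1; row 2: (16/3)/(1/3) = 16; row 3: (10/3)/(1/3) = 10; row 4: (52/3)/(1/3) = 52. Minimum is 1 at row 1 (u1 leaves); pivot element 13/3.
Divide row 1 by 13/3; eliminate column a from the other rows.
Second iteration: most negative Z-row entry is -4/13 in column u3, so u3 enters.
Ratio test on column u3 — row 1: entry -2/13 ≤ 0; row 2: entry -8/13 ≤ 0; row 3: 3/(5/13) = 39/5; row 4: entry -8/13 ≤ 0. Minimum is 39/5 at row 3 (b leaves); pivot element 5/13.
Divide row 3 by 5/13; eliminate column u3 from the other rows.
After both pivots, the entry at constraint row 3, column RHS is 39/5.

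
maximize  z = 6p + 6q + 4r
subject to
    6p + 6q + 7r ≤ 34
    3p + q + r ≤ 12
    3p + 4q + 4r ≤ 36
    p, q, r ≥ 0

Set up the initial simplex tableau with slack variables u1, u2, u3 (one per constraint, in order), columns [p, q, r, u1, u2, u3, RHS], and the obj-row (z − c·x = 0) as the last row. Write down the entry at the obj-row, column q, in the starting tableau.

The obj-row carries the negated objective coefficients: the q entry is -6.

-6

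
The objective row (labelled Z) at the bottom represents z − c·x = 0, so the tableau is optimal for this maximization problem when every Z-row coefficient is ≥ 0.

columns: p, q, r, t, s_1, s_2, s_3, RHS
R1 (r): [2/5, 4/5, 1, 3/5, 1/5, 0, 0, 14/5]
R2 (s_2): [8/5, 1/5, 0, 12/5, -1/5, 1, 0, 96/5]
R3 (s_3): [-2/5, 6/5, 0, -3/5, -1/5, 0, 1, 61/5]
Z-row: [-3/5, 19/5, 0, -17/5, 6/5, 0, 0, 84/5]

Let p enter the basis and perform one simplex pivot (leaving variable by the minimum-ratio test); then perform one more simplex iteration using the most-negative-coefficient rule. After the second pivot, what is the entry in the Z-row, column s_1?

7/3

Ratio test on column p — row 1: (14/5)/(2/5) = 7; row 2: (96/5)/(8/5) = 12; row 3: entry -2/5 ≤ 0. Minimum is 7 at row 1 (r leaves); pivot element 2/5.
Divide row 1 by 2/5; eliminate column p from the other rows.
Second iteration: most negative Z-row entry is -5/2 in column t, so t enters.
Ratio test on column t — row 1: 7/(3/2) = 14/3; row 2: entry 0 ≤ 0; row 3: entry 0 ≤ 0. Minimum is 14/3 at row 1 (p leaves); pivot element 3/2.
Divide row 1 by 3/2; eliminate column t from the other rows.
After both pivots, the entry at the Z-row, column s_1 is 7/3.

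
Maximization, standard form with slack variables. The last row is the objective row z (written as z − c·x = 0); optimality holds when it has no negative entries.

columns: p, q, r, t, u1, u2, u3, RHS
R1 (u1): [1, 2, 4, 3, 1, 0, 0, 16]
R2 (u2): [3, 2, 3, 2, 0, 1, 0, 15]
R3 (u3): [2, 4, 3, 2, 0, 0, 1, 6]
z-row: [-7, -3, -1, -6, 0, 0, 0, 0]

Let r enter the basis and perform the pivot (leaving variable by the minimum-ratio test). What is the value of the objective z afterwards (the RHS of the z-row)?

Ratio test on column r — row 1: 16/4 = 4; row 2: 15/3 = 5; row 3: 6/3 = 2. Minimum is 2 at row 3 (u3 leaves); pivot element 3.
Pivot on row 3; the z-row RHS becomes 0 − (-1)·2 = 2.

2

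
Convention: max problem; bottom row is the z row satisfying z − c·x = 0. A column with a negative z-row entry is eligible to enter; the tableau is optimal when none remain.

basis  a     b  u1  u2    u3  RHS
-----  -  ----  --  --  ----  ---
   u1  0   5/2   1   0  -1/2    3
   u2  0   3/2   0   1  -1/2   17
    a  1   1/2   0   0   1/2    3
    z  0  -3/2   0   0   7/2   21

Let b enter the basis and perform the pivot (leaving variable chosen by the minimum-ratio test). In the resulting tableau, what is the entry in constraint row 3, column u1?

Ratio test on column b — row 1: 3/(5/2) = 6/5; row 2: 17/(3/2) = 34/3; row 3: 3/(1/2) = 6. Minimum is 6/5 at row 1 (u1 leaves); pivot element 5/2.
Divide row 1 by 5/2; eliminate column b from the other rows.
Row 3 update in column u1: 0 − (1/2)·(2/5) = -1/5.

-1/5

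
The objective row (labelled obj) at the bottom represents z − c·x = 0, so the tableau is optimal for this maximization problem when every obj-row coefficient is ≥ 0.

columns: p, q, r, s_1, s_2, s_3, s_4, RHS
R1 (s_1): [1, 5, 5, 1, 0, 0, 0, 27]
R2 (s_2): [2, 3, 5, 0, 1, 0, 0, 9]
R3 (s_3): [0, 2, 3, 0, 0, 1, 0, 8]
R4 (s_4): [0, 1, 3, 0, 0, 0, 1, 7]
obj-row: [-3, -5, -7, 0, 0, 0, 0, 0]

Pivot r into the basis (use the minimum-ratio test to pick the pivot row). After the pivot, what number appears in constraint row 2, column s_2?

1/5

Ratio test on column r — row 1: 27/5 = 27/5; row 2: 9/5 = 9/5; row 3: 8/3 = 8/3; row 4: 7/3 = 7/3. Minimum is 9/5 at row 2 (s_2 leaves); pivot element 5.
Divide row 2 by 5; eliminate column r from the other rows.
In the new row 2, the s_2 entry is the old entry divided by the pivot: 1/5 = 1/5.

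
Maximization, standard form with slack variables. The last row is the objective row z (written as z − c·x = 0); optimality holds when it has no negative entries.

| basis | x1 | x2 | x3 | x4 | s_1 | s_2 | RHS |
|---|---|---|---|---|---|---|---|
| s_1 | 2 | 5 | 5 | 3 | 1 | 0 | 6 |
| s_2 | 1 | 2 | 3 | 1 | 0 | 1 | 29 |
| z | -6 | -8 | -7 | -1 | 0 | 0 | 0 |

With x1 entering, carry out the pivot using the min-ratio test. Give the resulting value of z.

18

Ratio test on column x1 — row 1: 6/2 = 3; row 2: 29/1 = 29. Minimum is 3 at row 1 (s_1 leaves); pivot element 2.
Pivot on row 1; the z-row RHS becomes 0 − (-6)·3 = 18.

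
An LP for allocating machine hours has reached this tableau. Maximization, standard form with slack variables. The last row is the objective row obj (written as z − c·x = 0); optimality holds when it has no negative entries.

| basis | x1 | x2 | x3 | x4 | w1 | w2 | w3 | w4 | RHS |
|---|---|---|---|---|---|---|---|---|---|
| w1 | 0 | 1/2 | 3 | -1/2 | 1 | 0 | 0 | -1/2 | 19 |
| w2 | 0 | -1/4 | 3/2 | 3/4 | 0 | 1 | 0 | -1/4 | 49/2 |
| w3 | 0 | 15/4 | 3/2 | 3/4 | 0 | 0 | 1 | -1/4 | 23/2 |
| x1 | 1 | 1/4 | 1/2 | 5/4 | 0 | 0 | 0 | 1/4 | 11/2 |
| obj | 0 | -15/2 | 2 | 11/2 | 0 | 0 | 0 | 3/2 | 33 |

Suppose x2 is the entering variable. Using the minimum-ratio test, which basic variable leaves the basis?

Column x2 entries and ratios — w1: 19/(1/2) = 38; w2: -1/4 ≤ 0, skip; w3: (23/2)/(15/4) = 46/15; x1: (11/2)/(1/4) = 22.
Smallest ratio is 46/15 in the row of w3, so w3 leaves.

w3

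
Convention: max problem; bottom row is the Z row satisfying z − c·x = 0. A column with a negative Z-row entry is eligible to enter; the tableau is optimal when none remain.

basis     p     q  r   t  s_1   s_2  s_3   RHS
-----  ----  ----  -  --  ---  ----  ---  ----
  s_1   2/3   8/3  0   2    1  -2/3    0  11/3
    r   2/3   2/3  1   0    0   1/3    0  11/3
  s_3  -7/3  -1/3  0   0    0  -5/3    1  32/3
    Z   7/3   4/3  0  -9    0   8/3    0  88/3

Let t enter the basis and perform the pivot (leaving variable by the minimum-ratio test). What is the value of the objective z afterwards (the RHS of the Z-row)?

Ratio test on column t — row 1: (11/3)/2 = 11/6; row 2: entry 0 ≤ 0; row 3: entry 0 ≤ 0. Minimum is 11/6 at row 1 (s_1 leaves); pivot element 2.
Pivot on row 1; the Z-row RHS becomes 88/3 − (-9)·(11/6) = 275/6.

275/6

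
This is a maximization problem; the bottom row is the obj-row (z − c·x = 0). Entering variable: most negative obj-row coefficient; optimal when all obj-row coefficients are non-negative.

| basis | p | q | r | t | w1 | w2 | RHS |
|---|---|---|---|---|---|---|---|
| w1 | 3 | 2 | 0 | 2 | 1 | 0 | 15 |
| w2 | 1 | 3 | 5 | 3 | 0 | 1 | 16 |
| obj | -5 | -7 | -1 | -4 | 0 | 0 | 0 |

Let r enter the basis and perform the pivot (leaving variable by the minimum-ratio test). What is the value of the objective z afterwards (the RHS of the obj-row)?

16/5

Ratio test on column r — row 1: entry 0 ≤ 0; row 2: 16/5 = 16/5. Minimum is 16/5 at row 2 (w2 leaves); pivot element 5.
Pivot on row 2; the obj-row RHS becomes 0 − (-1)·(16/5) = 16/5.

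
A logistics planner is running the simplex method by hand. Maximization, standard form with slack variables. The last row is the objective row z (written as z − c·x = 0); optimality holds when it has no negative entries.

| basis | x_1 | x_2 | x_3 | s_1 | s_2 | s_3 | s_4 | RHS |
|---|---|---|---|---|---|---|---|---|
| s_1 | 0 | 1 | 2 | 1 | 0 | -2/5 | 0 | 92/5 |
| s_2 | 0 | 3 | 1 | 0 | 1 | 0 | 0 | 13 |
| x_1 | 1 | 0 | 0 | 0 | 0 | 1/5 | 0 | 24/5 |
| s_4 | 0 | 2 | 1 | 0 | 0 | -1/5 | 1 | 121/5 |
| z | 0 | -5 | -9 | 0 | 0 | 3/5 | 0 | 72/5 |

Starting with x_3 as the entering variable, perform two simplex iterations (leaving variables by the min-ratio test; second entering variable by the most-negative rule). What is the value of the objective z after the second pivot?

120

Ratio test on column x_3 — row 1: (92/5)/2 = 46/5; row 2: 13/1 = 13; row 3: entry 0 ≤ 0; row 4: (121/5)/1 = 121/5. Minimum is 46/5 at row 1 (s_1 leaves); pivot element 2.
Pivot on row 1; the z-row RHS becomes 72/5 − (-9)·(46/5) = 486/5.
Next entering variable (most negative z-row entry -6/5): s_3.
Ratio test on column s_3 — row 1: entry -1/5 ≤ 0; row 2: (19/5)/(1/5) = 19; row 3: (24/5)/(1/5) = 24; row 4: entry 0 ≤ 0. Minimum is 19 at row 2 (s_2 leaves); pivot element 1/5.
After the second pivot the z-row RHS is 486/5 − (-6/5)·19 = 120.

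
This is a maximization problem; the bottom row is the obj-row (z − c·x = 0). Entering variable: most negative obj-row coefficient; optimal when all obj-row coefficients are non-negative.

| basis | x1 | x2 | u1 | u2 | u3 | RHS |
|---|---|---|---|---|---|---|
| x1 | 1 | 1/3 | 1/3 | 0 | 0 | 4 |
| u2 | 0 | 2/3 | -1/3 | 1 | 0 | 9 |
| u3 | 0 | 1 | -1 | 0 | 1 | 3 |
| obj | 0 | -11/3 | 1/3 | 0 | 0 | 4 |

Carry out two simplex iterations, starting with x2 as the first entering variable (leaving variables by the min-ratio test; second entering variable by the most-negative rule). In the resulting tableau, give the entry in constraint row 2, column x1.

-1/2

Ratio test on column x2 — row 1: 4/(1/3) = 12; row 2: 9/(2/3) = 27/2; row 3: 3/1 = 3. Minimum is 3 at row 3 (u3 leaves); pivot element 1.
Divide row 3 by 1; eliminate column x2 from the other rows.
Second iteration: most negative obj-row entry is -10/3 in column u1, so u1 enters.
Ratio test on column u1 — row 1: 3/(2/3) = 9/2; row 2: 7/(1/3) = 21; row 3: entry -1 ≤ 0. Minimum is 9/2 at row 1 (x1 leaves); pivot element 2/3.
Divide row 1 by 2/3; eliminate column u1 from the other rows.
After both pivots, the entry at constraint row 2, column x1 is -1/2.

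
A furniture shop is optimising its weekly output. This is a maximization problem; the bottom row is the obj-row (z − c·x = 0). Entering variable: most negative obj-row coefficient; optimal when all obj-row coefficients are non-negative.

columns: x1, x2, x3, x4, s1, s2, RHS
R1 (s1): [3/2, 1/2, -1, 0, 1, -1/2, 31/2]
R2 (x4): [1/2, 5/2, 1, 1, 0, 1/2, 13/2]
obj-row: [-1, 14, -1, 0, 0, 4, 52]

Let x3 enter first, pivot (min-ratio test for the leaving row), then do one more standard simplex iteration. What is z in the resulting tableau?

Ratio test on column x3 — row 1: entry -1 ≤ 0; row 2: (13/2)/1 = 13/2. Minimum is 13/2 at row 2 (x4 leaves); pivot element 1.
Pivot on row 2; the obj-row RHS becomes 52 − (-1)·(13/2) = 117/2.
Next entering variable (most negative obj-row entry -1/2): x1.
Ratio test on column x1 — row 1: 22/2 = 11; row 2: (13/2)/(1/2) = 13. Minimum is 11 at row 1 (s1 leaves); pivot element 2.
After the second pivot the obj-row RHS is 117/2 − (-1/2)·11 = 64.

64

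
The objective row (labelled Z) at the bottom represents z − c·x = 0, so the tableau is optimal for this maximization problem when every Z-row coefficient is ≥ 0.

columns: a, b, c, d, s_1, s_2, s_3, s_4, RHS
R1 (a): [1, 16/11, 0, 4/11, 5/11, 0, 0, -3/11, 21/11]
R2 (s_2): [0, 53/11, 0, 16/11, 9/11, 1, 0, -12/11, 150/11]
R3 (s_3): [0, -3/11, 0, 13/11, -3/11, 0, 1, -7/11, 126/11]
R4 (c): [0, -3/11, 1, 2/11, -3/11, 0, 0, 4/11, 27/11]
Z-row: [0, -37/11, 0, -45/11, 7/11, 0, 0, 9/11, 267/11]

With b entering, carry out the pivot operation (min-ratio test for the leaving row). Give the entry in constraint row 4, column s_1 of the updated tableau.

-3/16

Ratio test on column b — row 1: (21/11)/(16/11) = 21/16; row 2: (150/11)/(53/11) = 150/53; row 3: entry -3/11 ≤ 0; row 4: entry -3/11 ≤ 0. Minimum is 21/16 at row 1 (a leaves); pivot element 16/11.
Divide row 1 by 16/11; eliminate column b from the other rows.
Row 4 update in column s_1: -3/11 − (-3/11)·(5/16) = -3/16.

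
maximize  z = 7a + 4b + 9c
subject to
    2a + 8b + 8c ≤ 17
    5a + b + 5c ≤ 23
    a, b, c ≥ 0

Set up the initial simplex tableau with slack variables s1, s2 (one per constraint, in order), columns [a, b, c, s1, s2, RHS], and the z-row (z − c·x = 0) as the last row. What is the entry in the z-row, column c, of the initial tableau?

The z-row carries the negated objective coefficients: the c entry is -9.

-9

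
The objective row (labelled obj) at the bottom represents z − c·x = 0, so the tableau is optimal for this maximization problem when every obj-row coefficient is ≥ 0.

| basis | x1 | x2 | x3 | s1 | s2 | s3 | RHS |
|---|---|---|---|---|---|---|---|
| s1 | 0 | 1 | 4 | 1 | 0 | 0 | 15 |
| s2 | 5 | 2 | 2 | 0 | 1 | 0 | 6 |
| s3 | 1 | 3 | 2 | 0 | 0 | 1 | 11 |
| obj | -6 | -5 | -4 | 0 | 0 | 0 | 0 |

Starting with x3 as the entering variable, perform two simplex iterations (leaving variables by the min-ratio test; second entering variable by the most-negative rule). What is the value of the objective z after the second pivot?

15

Ratio test on column x3 — row 1: 15/4 = 15/4; row 2: 6/2 = 3; row 3: 11/2 = 11/2. Minimum is 3 at row 2 (s2 leaves); pivot element 2.
Pivot on row 2; the obj-row RHS becomes 0 − (-4)·3 = 12.
Next entering variable (most negative obj-row entry -1): x2.
Ratio test on column x2 — row 1: entry -3 ≤ 0; row 2: 3/1 = 3; row 3: 5/1 = 5. Minimum is 3 at row 2 (x3 leaves); pivot element 1.
After the second pivot the obj-row RHS is 12 − (-1)·3 = 15.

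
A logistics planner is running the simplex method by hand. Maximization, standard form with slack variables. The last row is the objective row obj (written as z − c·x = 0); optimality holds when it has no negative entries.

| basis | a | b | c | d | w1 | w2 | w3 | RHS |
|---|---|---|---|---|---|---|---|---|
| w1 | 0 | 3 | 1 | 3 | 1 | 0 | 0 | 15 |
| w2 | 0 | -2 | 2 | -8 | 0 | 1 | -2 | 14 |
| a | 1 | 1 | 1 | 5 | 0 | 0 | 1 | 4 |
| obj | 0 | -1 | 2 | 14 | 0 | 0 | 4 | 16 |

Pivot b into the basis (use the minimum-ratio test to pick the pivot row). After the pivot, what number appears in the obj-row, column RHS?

Ratio test on column b — row 1: 15/3 = 5; row 2: entry -2 ≤ 0; row 3: 4/1 = 4. Minimum is 4 at row 3 (a leaves); pivot element 1.
Divide row 3 by 1; eliminate column b from the other rows.
obj-row update in column RHS: 16 − (-1)·4 = 20.

20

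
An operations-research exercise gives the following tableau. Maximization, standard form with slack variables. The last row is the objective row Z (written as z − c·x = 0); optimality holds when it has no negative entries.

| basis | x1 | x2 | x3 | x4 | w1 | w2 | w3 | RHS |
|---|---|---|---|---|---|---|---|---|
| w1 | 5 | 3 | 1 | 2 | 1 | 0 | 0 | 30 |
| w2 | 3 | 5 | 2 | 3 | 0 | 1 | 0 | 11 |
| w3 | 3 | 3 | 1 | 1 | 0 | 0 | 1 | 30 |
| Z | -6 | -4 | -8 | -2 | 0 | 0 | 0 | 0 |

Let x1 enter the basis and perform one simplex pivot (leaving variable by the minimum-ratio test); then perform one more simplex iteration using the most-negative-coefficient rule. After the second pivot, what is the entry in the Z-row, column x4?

10

Ratio test on column x1 — row 1: 30/5 = 6; row 2: 11/3 = 11/3; row 3: 30/3 = 10. Minimum is 11/3 at row 2 (w2 leaves); pivot element 3.
Divide row 2 by 3; eliminate column x1 from the other rows.
Second iteration: most negative Z-row entry is -4 in column x3, so x3 enters.
Ratio test on column x3 — row 1: entry -7/3 ≤ 0; row 2: (11/3)/(2/3) = 11/2; row 3: entry -1 ≤ 0. Minimum is 11/2 at row 2 (x1 leaves); pivot element 2/3.
Divide row 2 by 2/3; eliminate column x3 from the other rows.
After both pivots, the entry at the Z-row, column x4 is 10.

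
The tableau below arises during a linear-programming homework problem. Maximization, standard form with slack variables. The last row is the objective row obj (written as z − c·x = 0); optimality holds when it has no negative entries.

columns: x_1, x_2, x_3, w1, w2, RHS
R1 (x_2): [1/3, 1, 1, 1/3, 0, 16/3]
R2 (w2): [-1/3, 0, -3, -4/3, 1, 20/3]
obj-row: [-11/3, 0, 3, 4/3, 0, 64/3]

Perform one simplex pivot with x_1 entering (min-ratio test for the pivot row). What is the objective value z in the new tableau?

Ratio test on column x_1 — row 1: (16/3)/(1/3) = 16; row 2: entry -1/3 ≤ 0. Minimum is 16 at row 1 (x_2 leaves); pivot element 1/3.
Pivot on row 1; the obj-row RHS becomes 64/3 − (-11/3)·16 = 80.

80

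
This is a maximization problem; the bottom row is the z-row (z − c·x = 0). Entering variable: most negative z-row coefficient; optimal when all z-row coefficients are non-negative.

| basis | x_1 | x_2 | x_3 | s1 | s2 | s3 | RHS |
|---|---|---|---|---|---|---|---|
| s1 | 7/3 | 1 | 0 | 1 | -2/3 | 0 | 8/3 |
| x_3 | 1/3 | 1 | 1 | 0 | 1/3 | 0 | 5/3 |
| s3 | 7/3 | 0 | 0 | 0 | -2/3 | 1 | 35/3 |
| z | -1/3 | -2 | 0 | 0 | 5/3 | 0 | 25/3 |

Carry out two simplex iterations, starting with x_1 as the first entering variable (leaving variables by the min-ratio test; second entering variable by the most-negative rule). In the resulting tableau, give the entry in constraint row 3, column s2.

Ratio test on column x_1 — row 1: (8/3)/(7/3) = 8/7; row 2: (5/3)/(1/3) = 5; row 3: (35/3)/(7/3) = 5. Minimum is 8/7 at row 1 (s1 leaves); pivot element 7/3.
Divide row 1 by 7/3; eliminate column x_1 from the other rows.
Second iteration: most negative z-row entry is -13/7 in column x_2, so x_2 enters.
Ratio test on column x_2 — row 1: (8/7)/(3/7) = 8/3; row 2: (9/7)/(6/7) = 3/2; row 3: entry -1 ≤ 0. Minimum is 3/2 at row 2 (x_3 leaves); pivot element 6/7.
Divide row 2 by 6/7; eliminate column x_2 from the other rows.
After both pivots, the entry at constraint row 3, column s2 is 1/2.

1/2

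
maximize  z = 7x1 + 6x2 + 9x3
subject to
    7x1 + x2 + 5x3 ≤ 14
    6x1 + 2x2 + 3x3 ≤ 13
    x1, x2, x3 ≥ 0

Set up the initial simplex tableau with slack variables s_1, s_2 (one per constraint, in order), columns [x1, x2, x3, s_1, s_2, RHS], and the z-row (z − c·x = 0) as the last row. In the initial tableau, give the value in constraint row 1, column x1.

Constraint 1 has coefficient 7 on x1.

7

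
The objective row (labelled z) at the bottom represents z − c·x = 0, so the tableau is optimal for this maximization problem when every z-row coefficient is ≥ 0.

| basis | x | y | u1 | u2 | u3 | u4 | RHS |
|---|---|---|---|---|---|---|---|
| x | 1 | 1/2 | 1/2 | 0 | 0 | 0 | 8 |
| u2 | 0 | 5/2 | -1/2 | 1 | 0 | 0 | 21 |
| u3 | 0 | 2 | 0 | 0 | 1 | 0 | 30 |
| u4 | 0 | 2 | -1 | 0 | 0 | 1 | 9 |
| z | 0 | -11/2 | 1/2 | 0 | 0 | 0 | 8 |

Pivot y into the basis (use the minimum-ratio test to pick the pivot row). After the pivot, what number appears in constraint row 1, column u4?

-1/4

Ratio test on column y — row 1: 8/(1/2) = 16; row 2: 21/(5/2) = 42/5; row 3: 30/2 = 15; row 4: 9/2 = 9/2. Minimum is 9/2 at row 4 (u4 leaves); pivot element 2.
Divide row 4 by 2; eliminate column y from the other rows.
Row 1 update in column u4: 0 − (1/2)·(1/2) = -1/4.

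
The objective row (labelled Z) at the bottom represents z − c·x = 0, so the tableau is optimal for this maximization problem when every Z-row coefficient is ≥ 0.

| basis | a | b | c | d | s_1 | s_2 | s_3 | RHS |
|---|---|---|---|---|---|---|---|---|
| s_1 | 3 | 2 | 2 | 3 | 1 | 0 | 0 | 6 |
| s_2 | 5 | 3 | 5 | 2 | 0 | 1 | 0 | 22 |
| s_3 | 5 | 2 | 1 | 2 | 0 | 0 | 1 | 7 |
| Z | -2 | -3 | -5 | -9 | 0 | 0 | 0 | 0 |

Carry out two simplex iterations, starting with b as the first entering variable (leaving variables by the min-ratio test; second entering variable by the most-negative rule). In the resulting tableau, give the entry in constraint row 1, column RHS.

2

Ratio test on column b — row 1: 6/2 = 3; row 2: 22/3 = 22/3; row 3: 7/2 = 7/2. Minimum is 3 at row 1 (s_1 leaves); pivot element 2.
Divide row 1 by 2; eliminate column b from the other rows.
Second iteration: most negative Z-row entry is -9/2 in column d, so d enters.
Ratio test on column d — row 1: 3/(3/2) = 2; row 2: entry -5/2 ≤ 0; row 3: entry -1 ≤ 0. Minimum is 2 at row 1 (b leaves); pivot element 3/2.
Divide row 1 by 3/2; eliminate column d from the other rows.
After both pivots, the entry at constraint row 1, column RHS is 2.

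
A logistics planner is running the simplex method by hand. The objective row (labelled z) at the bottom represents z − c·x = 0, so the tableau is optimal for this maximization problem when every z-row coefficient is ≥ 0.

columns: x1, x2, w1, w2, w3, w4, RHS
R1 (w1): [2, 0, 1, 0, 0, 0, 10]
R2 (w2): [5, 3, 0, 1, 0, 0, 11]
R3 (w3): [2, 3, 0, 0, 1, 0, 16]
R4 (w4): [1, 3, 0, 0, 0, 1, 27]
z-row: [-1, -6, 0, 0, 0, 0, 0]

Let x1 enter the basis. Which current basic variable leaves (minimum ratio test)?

Column x1 entries and ratios — w1: 10/2 = 5; w2: 11/5 = 11/5; w3: 16/2 = 8; w4: 27/1 = 27.
Smallest ratio is 11/5 in the row of w2, so w2 leaves.

w2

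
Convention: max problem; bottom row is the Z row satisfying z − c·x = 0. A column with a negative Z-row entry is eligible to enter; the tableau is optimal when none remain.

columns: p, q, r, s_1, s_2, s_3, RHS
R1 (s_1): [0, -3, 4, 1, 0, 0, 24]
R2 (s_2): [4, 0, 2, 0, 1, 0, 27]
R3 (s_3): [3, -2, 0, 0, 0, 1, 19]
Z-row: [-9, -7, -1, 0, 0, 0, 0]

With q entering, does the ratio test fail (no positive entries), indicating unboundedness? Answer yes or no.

yes

Every constraint-row entry in column q is ≤ 0, so increasing q is unbounded.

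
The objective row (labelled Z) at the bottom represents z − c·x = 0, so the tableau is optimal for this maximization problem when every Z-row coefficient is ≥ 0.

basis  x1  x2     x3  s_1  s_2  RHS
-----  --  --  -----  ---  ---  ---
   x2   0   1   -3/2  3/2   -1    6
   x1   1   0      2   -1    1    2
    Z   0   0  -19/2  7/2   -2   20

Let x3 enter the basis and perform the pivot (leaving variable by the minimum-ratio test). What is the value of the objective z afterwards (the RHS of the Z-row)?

59/2

Ratio test on column x3 — row 1: entry -3/2 ≤ 0; row 2: 2/2 = 1. Minimum is 1 at row 2 (x1 leaves); pivot element 2.
Pivot on row 2; the Z-row RHS becomes 20 − (-19/2)·1 = 59/2.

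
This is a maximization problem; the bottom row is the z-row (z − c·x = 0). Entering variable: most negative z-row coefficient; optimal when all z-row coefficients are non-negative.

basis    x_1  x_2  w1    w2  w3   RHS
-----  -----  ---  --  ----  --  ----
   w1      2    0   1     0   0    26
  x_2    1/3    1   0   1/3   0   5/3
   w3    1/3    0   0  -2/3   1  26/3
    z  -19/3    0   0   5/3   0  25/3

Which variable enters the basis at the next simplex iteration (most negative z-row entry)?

x_1

Negative z-row entries: x_1: -19/3.
The most negative is -19/3 in column x_1, so x_1 enters.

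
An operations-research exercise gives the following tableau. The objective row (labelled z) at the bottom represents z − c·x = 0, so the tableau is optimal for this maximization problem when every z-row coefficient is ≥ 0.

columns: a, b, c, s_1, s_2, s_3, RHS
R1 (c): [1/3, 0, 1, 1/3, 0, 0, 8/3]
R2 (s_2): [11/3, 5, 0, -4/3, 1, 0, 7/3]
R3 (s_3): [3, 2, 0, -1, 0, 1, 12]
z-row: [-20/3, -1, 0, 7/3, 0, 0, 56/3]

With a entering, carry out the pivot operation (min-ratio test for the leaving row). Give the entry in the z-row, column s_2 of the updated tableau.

Ratio test on column a — row 1: (8/3)/(1/3) = 8; row 2: (7/3)/(11/3) = 7/11; row 3: 12/3 = 4. Minimum is 7/11 at row 2 (s_2 leaves); pivot element 11/3.
Divide row 2 by 11/3; eliminate column a from the other rows.
z-row update in column s_2: 0 − (-20/3)·(3/11) = 20/11.

20/11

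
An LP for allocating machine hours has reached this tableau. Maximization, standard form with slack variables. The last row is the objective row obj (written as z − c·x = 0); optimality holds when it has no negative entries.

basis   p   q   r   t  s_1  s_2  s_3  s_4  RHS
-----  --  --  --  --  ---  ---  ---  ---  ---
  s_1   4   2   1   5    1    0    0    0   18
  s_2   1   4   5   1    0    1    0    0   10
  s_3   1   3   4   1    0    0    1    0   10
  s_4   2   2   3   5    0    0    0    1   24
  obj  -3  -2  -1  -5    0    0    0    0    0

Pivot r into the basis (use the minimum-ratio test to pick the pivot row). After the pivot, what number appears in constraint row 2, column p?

Ratio test on column r — row 1: 18/1 = 18; row 2: 10/5 = 2; row 3: 10/4 = 5/2; row 4: 24/3 = 8. Minimum is 2 at row 2 (s_2 leaves); pivot element 5.
Divide row 2 by 5; eliminate column r from the other rows.
In the new row 2, the p entry is the old entry divided by the pivot: 1/5 = 1/5.

1/5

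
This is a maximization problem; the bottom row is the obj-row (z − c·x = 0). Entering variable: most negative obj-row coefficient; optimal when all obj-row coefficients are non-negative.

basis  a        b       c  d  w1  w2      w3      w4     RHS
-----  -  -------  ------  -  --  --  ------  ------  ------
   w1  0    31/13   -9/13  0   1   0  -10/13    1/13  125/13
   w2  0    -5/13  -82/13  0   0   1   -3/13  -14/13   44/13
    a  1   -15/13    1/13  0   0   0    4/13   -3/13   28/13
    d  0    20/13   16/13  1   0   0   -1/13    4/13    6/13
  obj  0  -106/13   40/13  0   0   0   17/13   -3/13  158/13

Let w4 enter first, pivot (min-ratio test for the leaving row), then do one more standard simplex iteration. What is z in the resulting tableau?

Ratio test on column w4 — row 1: (125/13)/(1/13) = 125; row 2: entry -14/13 ≤ 0; row 3: entry -3/13 ≤ 0; row 4: (6/13)/(4/13) = 3/2. Minimum is 3/2 at row 4 (d leaves); pivot element 4/13.
Pivot on row 4; the obj-row RHS becomes 158/13 − (-3/13)·(3/2) = 25/2.
Next entering variable (most negative obj-row entry -7): b.
Ratio test on column b — row 1: (19/2)/2 = 19/4; row 2: 5/5 = 1; row 3: entry 0 ≤ 0; row 4: (3/2)/5 = 3/10. Minimum is 3/10 at row 4 (w4 leaves); pivot element 5.
After the second pivot the obj-row RHS is 25/2 − (-7)·(3/10) = 73/5.

73/5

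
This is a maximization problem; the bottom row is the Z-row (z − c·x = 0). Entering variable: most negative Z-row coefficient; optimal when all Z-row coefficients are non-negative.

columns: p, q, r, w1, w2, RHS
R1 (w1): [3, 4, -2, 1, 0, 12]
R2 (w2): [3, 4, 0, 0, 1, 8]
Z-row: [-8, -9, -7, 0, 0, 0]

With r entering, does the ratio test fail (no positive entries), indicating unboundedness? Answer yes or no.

Every constraint-row entry in column r is ≤ 0, so increasing r is unbounded.

yes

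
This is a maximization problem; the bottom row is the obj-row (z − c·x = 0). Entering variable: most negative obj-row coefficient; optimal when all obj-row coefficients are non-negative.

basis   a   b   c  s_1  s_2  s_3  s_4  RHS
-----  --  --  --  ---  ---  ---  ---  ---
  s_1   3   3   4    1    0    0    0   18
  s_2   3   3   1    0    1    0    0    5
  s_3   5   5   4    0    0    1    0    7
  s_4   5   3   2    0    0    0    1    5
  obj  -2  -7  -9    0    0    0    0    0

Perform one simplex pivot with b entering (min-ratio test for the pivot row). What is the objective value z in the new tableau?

Ratio test on column b — row 1: 18/3 = 6; row 2: 5/3 = 5/3; row 3: 7/5 = 7/5; row 4: 5/3 = 5/3. Minimum is 7/5 at row 3 (s_3 leaves); pivot element 5.
Pivot on row 3; the obj-row RHS becomes 0 − (-7)·(7/5) = 49/5.

49/5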